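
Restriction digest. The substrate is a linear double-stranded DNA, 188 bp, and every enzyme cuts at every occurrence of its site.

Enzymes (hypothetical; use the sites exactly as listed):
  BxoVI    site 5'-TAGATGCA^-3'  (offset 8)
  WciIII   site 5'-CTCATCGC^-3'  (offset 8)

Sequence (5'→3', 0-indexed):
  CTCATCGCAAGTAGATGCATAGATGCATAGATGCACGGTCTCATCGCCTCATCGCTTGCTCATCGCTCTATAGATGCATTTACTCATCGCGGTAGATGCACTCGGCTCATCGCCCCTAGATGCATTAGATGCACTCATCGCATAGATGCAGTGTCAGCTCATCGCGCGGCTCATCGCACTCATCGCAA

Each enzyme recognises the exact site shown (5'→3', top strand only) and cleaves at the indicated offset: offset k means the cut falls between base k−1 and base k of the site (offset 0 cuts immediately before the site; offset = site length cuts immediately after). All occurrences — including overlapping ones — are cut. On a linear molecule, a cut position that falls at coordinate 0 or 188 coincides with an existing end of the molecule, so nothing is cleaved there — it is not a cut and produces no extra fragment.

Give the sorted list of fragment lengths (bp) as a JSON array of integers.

[2,8,8,8,8,8,9,9,9,10,11,11,11,12,12,12,12,13,15]

Scan for sites:
  BxoVI (TAGATGCA, off=8): starts [11, 19, 27, 70, 92, 116, 125, 142] → cuts [19, 27, 35, 78, 100, 124, 133, 150]
  WciIII (CTCATCGC, off=8): starts [0, 39, 47, 58, 82, 105, 133, 157, 169, 178] → cuts [8, 47, 55, 66, 90, 113, 141, 165, 177, 186]

All cut coordinates (distinct, sorted): [8, 19, 27, 35, 47, 55, 66, 78, 90, 100, 113, 124, 133, 141, 150, 165, 177, 186]

Fragment lengths:
  [0,8): 8 bp
  [8,19): 11 bp
  [19,27): 8 bp
  [27,35): 8 bp
  [35,47): 12 bp
  [47,55): 8 bp
  [55,66): 11 bp
  [66,78): 12 bp
  [78,90): 12 bp
  [90,100): 10 bp
  [100,113): 13 bp
  [113,124): 11 bp
  [124,133): 9 bp
  [133,141): 8 bp
  [141,150): 9 bp
  [150,165): 15 bp
  [165,177): 12 bp
  [177,186): 9 bp
  [186,188): 2 bp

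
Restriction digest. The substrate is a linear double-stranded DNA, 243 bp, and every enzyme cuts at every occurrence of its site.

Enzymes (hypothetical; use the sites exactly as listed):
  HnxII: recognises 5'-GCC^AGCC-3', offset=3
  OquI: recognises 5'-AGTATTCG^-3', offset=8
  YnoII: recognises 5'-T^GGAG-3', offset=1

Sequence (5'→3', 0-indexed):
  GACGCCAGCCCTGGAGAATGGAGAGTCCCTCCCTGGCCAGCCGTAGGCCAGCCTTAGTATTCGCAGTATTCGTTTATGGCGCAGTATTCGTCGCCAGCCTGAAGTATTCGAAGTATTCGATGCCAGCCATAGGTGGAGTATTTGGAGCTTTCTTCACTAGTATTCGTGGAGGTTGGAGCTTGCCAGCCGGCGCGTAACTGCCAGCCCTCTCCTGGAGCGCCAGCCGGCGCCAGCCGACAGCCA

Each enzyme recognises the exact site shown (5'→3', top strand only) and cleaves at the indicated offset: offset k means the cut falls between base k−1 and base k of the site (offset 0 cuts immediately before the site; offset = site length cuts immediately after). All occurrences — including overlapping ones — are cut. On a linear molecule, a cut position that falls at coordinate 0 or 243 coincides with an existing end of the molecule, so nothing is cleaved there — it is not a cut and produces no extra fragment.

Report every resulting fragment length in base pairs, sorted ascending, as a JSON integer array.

[1,5,5,6,6,7,7,8,9,9,9,10,10,10,11,11,12,14,15,18,18,19,23]

Site scan:
  HnxII GCCAGCC/3: at [3, 35, 46, 92, 121, 181, 199, 218, 228] ⇒ [6, 38, 49, 95, 124, 184, 202, 221, 231]
  OquI AGTATTCG/8: at [55, 64, 82, 102, 111, 158] ⇒ [63, 72, 90, 110, 119, 166]
  YnoII TGGAG/1: at [11, 18, 133, 142, 166, 173, 212] ⇒ [12, 19, 134, 143, 167, 174, 213]

All cut coordinates (distinct, sorted): [6, 12, 19, 38, 49, 63, 72, 90, 95, 110, 119, 124, 134, 143, 166, 167, 174, 184, 202, 213, 221, 231]

Fragments:
  [0,6): 6 bp
  [6,12): 6 bp
  [12,19): 7 bp
  [19,38): 19 bp
  [38,49): 11 bp
  [49,63): 14 bp
  [63,72): 9 bp
  [72,90): 18 bp
  [90,95): 5 bp
  [95,110): 15 bp
  [110,119): 9 bp
  [119,124): 5 bp
  [124,134): 10 bp
  [134,143): 9 bp
  [143,166): 23 bp
  [166,167): 1 bp
  [167,174): 7 bp
  [174,184): 10 bp
  [184,202): 18 bp
  [202,213): 11 bp
  [213,221): 8 bp
  [221,231): 10 bp
  [231,243): 12 bp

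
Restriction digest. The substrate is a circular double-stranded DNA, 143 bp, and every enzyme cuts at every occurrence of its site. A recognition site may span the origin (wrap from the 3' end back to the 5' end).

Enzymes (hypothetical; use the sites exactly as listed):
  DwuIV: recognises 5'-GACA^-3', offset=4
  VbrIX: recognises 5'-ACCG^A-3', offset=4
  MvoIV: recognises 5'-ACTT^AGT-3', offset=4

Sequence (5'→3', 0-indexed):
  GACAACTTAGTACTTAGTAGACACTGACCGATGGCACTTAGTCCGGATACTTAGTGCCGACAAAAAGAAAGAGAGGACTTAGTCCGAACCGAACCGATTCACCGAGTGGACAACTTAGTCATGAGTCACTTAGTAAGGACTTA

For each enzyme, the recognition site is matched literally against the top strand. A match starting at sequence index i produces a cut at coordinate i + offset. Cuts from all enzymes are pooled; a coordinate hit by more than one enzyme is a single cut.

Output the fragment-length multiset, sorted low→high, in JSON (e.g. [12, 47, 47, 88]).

Site scan:
  DwuIV (GACA, off=4): starts [0, 19, 58, 108] → cuts [4, 23, 62, 112]
  VbrIX (ACCGA, off=4): starts [26, 87, 92, 100] → cuts [30, 91, 96, 104]
  MvoIV (ACTTAGT, off=4): starts [4, 11, 35, 48, 76, 112, 127] → cuts [8, 15, 39, 52, 80, 116, 131]

All cut coordinates (distinct, sorted): [4, 8, 15, 23, 30, 39, 52, 62, 80, 91, 96, 104, 112, 116, 131]

Fragment lengths:
  4→8: 4 bp
  8→15: 7 bp
  15→23: 8 bp
  23→30: 7 bp
  30→39: 9 bp
  39→52: 13 bp
  52→62: 10 bp
  62→80: 18 bp
  80→91: 11 bp
  91→96: 5 bp
  96→104: 8 bp
  104→112: 8 bp
  112→116: 4 bp
  116→131: 15 bp
  131→4 (wrap): 143-131+4 = 16 bp

[4,4,5,7,7,8,8,8,9,10,11,13,15,16,18]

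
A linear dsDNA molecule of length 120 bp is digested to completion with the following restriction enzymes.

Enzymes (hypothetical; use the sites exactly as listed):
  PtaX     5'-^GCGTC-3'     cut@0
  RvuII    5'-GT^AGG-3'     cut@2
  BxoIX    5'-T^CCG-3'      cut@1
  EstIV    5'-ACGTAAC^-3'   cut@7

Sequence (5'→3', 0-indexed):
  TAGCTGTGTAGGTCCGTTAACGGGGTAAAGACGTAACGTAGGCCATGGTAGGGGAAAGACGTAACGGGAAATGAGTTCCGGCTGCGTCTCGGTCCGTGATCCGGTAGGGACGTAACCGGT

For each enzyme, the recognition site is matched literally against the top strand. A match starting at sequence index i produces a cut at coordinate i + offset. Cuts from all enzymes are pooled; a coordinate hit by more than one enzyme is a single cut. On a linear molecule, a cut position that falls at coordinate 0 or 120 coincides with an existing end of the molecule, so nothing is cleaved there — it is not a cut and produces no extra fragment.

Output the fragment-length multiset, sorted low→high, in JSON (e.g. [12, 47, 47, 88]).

[2,4,4,5,6,7,9,10,10,11,12,16,24]

Scan for sites:
  PtaX (GCGTC, off=0): starts [83] → cuts [83]
  RvuII (GTAGG, off=2): starts [7, 37, 47, 103] → cuts [9, 39, 49, 105]
  BxoIX (TCCG, off=1): starts [12, 76, 92, 99] → cuts [13, 77, 93, 100]
  EstIV (ACGTAAC, off=7): starts [30, 58, 109] → cuts [37, 65, 116]

All cut coordinates (distinct, sorted): [9, 13, 37, 39, 49, 65, 77, 83, 93, 100, 105, 116]

Fragments:
  [0,9): 9 bp
  [9,13): 4 bp
  [13,37): 24 bp
  [37,39): 2 bp
  [39,49): 10 bp
  [49,65): 16 bp
  [65,77): 12 bp
  [77,83): 6 bp
  [83,93): 10 bp
  [93,100): 7 bp
  [100,105): 5 bp
  [105,116): 11 bp
  [116,120): 4 bp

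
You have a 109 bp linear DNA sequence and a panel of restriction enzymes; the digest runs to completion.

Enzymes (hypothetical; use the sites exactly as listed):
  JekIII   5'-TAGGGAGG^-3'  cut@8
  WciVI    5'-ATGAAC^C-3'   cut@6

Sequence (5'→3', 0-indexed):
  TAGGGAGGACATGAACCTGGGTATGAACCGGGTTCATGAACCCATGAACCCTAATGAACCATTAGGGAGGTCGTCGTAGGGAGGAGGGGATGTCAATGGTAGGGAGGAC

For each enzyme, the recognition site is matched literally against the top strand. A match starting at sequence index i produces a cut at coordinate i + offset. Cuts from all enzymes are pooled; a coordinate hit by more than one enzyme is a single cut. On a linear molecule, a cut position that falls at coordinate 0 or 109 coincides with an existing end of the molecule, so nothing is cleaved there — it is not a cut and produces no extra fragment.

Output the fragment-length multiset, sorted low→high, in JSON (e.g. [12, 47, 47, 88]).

[2,8,8,8,10,11,12,13,14,23]

Per-enzyme occurrences:
  JekIII TAGGGAGG/8: at [0, 62, 76, 99] ⇒ [8, 70, 84, 107]
  WciVI ATGAACC/6: at [10, 22, 35, 43, 53] ⇒ [16, 28, 41, 49, 59]

Pooled cuts: [8, 16, 28, 41, 49, 59, 70, 84, 107]

Fragment lengths:
  [0,8): 8 bp
  [8,16): 8 bp
  [16,28): 12 bp
  [28,41): 13 bp
  [41,49): 8 bp
  [49,59): 10 bp
  [59,70): 11 bp
  [70,84): 14 bp
  [84,107): 23 bp
  [107,109): 2 bp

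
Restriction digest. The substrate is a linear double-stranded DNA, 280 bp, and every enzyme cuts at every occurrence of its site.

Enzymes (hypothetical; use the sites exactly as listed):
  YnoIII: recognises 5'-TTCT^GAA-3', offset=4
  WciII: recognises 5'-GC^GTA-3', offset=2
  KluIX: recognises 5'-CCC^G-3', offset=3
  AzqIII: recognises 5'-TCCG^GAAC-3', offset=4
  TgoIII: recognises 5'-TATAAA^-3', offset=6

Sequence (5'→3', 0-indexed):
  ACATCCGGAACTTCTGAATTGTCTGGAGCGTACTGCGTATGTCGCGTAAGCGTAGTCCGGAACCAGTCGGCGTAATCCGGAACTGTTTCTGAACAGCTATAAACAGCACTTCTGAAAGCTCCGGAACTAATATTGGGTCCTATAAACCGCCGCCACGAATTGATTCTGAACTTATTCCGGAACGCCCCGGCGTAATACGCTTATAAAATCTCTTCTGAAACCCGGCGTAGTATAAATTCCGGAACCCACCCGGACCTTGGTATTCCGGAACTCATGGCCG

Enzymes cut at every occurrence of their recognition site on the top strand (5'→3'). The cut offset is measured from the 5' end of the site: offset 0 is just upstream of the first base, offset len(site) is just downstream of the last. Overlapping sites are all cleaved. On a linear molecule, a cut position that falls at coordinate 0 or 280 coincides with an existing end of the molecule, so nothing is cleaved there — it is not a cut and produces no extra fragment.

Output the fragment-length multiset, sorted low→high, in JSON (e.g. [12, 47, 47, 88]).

Per-enzyme occurrences:
  YnoIII TTCTGAA/4: at [11, 86, 109, 163, 212] ⇒ [15, 90, 113, 167, 216]
  WciII GCGTA/2: at [27, 34, 43, 49, 69, 189, 224] ⇒ [29, 36, 45, 51, 71, 191, 226]
  KluIX CCCG/3: at [185, 220, 248] ⇒ [188, 223, 251]
  AzqIII TCCGGAAC/4: at [3, 55, 75, 119, 175, 237, 263] ⇒ [7, 59, 79, 123, 179, 241, 267]
  TgoIII TATAAA/6: at [97, 140, 201, 230] ⇒ [103, 146, 207, 236]

All cut coordinates (distinct, sorted): [7, 15, 29, 36, 45, 51, 59, 71, 79, 90, 103, 113, 123, 146, 167, 179, 188, 191, 207, 216, 223, 226, 236, 241, 251, 267]

Fragments:
  [0,7): 7 bp
  [7,15): 8 bp
  [15,29): 14 bp
  [29,36): 7 bp
  [36,45): 9 bp
  [45,51): 6 bp
  [51,59): 8 bp
  [59,71): 12 bp
  [71,79): 8 bp
  [79,90): 11 bp
  [90,103): 13 bp
  [103,113): 10 bp
  [113,123): 10 bp
  [123,146): 23 bp
  [146,167): 21 bp
  [167,179): 12 bp
  [179,188): 9 bp
  [188,191): 3 bp
  [191,207): 16 bp
  [207,216): 9 bp
  [216,223): 7 bp
  [223,226): 3 bp
  [226,236): 10 bp
  [236,241): 5 bp
  [241,251): 10 bp
  [251,267): 16 bp
  [267,280): 13 bp

[3,3,5,6,7,7,7,8,8,8,9,9,9,10,10,10,10,11,12,12,13,13,14,16,16,21,23]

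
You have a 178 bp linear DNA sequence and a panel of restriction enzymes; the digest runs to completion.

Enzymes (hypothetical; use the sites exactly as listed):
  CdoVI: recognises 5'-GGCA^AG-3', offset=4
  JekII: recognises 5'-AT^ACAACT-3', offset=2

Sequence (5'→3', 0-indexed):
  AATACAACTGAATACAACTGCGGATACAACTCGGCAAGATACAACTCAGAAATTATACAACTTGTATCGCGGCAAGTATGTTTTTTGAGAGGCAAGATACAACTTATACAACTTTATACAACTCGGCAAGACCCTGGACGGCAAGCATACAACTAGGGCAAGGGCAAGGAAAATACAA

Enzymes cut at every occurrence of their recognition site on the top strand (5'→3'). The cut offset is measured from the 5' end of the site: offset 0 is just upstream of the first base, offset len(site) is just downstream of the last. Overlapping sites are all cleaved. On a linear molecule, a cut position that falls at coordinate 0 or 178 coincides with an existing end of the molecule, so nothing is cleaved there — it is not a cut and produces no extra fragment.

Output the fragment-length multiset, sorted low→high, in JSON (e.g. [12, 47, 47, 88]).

Per-enzyme occurrences:
  CdoVI GGCAAG/4: at [32, 70, 90, 124, 139, 156, 162] ⇒ [36, 74, 94, 128, 143, 160, 166]
  JekII ATACAACT/2: at [1, 11, 23, 38, 54, 96, 105, 115, 146] ⇒ [3, 13, 25, 40, 56, 98, 107, 117, 148]

Pooled cuts: [3, 13, 25, 36, 40, 56, 74, 94, 98, 107, 117, 128, 143, 148, 160, 166]

Fragment lengths:
  [0,3): 3 bp
  [3,13): 10 bp
  [13,25): 12 bp
  [25,36): 11 bp
  [36,40): 4 bp
  [40,56): 16 bp
  [56,74): 18 bp
  [74,94): 20 bp
  [94,98): 4 bp
  [98,107): 9 bp
  [107,117): 10 bp
  [117,128): 11 bp
  [128,143): 15 bp
  [143,148): 5 bp
  [148,160): 12 bp
  [160,166): 6 bp
  [166,178): 12 bp

[3,4,4,5,6,9,10,10,11,11,12,12,12,15,16,18,20]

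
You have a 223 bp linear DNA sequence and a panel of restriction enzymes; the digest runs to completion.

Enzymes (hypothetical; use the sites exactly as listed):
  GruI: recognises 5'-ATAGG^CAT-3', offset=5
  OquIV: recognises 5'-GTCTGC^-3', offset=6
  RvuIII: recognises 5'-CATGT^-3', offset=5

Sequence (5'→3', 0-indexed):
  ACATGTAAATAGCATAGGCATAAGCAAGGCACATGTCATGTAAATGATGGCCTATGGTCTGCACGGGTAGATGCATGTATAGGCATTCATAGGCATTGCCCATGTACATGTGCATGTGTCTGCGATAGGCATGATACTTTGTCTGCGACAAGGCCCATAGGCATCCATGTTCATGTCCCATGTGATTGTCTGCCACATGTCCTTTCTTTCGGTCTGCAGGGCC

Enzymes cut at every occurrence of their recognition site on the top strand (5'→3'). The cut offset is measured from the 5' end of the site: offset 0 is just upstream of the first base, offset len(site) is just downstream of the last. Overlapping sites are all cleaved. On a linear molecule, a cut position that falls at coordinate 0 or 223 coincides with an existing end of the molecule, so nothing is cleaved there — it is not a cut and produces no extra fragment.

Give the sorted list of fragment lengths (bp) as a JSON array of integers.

Site scan:
  GruI (ATAGGCAT, off=5): starts [13, 78, 88, 124, 156] → cuts [18, 83, 93, 129, 161]
  OquIV (GTCTGC, off=6): starts [56, 117, 140, 187, 211] → cuts [62, 123, 146, 193, 217]
  RvuIII (CATGT, off=5): starts [1, 31, 36, 73, 100, 106, 112, 165, 171, 178, 195] → cuts [6, 36, 41, 78, 105, 111, 117, 170, 176, 183, 200]

Pooled cuts: [6, 18, 36, 41, 62, 78, 83, 93, 105, 111, 117, 123, 129, 146, 161, 170, 176, 183, 193, 200, 217]

Fragments:
  [0,6): 6 bp
  [6,18): 12 bp
  [18,36): 18 bp
  [36,41): 5 bp
  [41,62): 21 bp
  [62,78): 16 bp
  [78,83): 5 bp
  [83,93): 10 bp
  [93,105): 12 bp
  [105,111): 6 bp
  [111,117): 6 bp
  [117,123): 6 bp
  [123,129): 6 bp
  [129,146): 17 bp
  [146,161): 15 bp
  [161,170): 9 bp
  [170,176): 6 bp
  [176,183): 7 bp
  [183,193): 10 bp
  [193,200): 7 bp
  [200,217): 17 bp
  [217,223): 6 bp

[5,5,6,6,6,6,6,6,6,7,7,9,10,10,12,12,15,16,17,17,18,21]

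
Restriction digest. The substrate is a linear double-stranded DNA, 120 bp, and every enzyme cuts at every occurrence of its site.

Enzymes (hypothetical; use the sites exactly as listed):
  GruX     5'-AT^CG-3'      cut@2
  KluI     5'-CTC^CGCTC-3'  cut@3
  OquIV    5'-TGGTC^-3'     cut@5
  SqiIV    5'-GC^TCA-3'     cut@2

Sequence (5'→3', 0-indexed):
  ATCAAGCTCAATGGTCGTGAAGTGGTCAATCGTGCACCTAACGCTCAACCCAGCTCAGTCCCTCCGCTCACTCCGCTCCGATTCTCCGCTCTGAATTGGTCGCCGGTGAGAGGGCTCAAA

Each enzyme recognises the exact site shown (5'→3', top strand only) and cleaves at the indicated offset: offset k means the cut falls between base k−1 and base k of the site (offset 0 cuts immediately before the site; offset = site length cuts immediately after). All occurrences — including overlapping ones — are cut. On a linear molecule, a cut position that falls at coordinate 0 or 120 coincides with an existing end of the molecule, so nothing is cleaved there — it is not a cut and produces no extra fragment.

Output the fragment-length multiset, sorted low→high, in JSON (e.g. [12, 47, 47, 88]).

[3,3,5,6,7,9,10,10,11,13,14,14,15]

Per-enzyme occurrences:
  GruX ATCG/2: at [28] ⇒ [30]
  KluI CTCCGCTC/3: at [61, 70, 83] ⇒ [64, 73, 86]
  OquIV TGGTC/5: at [11, 22, 96] ⇒ [16, 27, 101]
  SqiIV GCTCA/2: at [5, 42, 52, 65, 113] ⇒ [7, 44, 54, 67, 115]

All cut coordinates (distinct, sorted): [7, 16, 27, 30, 44, 54, 64, 67, 73, 86, 101, 115]

Fragments:
  [0,7): 7 bp
  [7,16): 9 bp
  [16,27): 11 bp
  [27,30): 3 bp
  [30,44): 14 bp
  [44,54): 10 bp
  [54,64): 10 bp
  [64,67): 3 bp
  [67,73): 6 bp
  [73,86): 13 bp
  [86,101): 15 bp
  [101,115): 14 bp
  [115,120): 5 bp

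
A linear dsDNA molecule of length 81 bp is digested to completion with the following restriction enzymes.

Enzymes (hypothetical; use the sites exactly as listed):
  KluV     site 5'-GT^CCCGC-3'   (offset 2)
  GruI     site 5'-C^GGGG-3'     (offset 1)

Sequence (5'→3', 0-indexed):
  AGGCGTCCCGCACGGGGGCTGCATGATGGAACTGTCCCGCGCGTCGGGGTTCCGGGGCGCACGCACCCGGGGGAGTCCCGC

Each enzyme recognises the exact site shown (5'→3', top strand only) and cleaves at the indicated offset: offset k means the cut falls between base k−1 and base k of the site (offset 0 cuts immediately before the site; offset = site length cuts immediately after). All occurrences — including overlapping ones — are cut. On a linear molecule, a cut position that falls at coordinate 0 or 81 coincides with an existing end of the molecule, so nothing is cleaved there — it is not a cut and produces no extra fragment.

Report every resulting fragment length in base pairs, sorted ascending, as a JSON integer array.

Scan for sites:
  KluV GTCCCGC/2: at [4, 33, 74] ⇒ [6, 35, 76]
  GruI CGGGG/1: at [12, 44, 52, 67] ⇒ [13, 45, 53, 68]

All cut coordinates (distinct, sorted): [6, 13, 35, 45, 53, 68, 76]

Fragments:
  [0,6): 6 bp
  [6,13): 7 bp
  [13,35): 22 bp
  [35,45): 10 bp
  [45,53): 8 bp
  [53,68): 15 bp
  [68,76): 8 bp
  [76,81): 5 bp

[5,6,7,8,8,10,15,22]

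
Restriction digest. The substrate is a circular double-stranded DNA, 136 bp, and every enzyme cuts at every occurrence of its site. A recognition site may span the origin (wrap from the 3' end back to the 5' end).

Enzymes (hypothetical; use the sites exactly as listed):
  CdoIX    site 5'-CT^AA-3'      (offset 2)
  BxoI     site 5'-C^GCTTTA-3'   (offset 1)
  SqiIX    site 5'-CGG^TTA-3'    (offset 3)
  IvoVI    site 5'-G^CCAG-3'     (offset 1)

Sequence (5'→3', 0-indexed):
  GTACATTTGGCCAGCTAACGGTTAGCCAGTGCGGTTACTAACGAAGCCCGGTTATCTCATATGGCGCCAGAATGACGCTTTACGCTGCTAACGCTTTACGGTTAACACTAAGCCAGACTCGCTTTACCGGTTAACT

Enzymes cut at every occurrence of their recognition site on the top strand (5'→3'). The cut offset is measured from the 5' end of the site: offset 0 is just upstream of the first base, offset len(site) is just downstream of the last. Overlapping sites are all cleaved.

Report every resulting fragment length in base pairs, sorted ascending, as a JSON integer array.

Site scan:
  CdoIX CTAA/2: at [14, 37, 87, 107] ⇒ [16, 39, 89, 109]
  BxoI CGCTTTA/1: at [75, 91, 119] ⇒ [76, 92, 120]
  SqiIX CGGTTA/3: at [18, 31, 48, 98, 127] ⇒ [21, 34, 51, 101, 130]
  IvoVI GCCAG/1: at [9, 24, 65, 111] ⇒ [10, 25, 66, 112]

Pooled cuts: [10, 16, 21, 25, 34, 39, 51, 66, 76, 89, 92, 101, 109, 112, 120, 130]

Fragment lengths:
  10→16: 6 bp
  16→21: 5 bp
  21→25: 4 bp
  25→34: 9 bp
  34→39: 5 bp
  39→51: 12 bp
  51→66: 15 bp
  66→76: 10 bp
  76→89: 13 bp
  89→92: 3 bp
  92→101: 9 bp
  101→109: 8 bp
  109→112: 3 bp
  112→120: 8 bp
  120→130: 10 bp
  130→10 (wrap): 136-130+10 = 16 bp

[3,3,4,5,5,6,8,8,9,9,10,10,12,13,15,16]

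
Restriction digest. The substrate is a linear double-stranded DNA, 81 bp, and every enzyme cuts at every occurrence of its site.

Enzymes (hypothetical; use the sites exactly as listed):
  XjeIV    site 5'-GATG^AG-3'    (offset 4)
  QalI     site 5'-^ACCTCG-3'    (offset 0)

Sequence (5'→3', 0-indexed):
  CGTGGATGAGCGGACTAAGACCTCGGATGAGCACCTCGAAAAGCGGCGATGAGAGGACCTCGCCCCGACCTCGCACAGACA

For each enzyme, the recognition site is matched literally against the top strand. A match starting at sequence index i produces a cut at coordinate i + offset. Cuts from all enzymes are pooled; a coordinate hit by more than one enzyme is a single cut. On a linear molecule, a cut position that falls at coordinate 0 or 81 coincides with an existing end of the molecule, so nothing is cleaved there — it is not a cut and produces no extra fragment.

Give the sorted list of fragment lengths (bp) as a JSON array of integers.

[3,5,8,10,11,11,14,19]

Per-enzyme occurrences:
  XjeIV GATGAG/4: at [4, 25, 47] ⇒ [8, 29, 51]
  QalI ACCTCG/0: at [19, 32, 56, 67] ⇒ [19, 32, 56, 67]

All cut coordinates (distinct, sorted): [8, 19, 29, 32, 51, 56, 67]

Fragments:
  [0,8): 8 bp
  [8,19): 11 bp
  [19,29): 10 bp
  [29,32): 3 bp
  [32,51): 19 bp
  [51,56): 5 bp
  [56,67): 11 bp
  [67,81): 14 bp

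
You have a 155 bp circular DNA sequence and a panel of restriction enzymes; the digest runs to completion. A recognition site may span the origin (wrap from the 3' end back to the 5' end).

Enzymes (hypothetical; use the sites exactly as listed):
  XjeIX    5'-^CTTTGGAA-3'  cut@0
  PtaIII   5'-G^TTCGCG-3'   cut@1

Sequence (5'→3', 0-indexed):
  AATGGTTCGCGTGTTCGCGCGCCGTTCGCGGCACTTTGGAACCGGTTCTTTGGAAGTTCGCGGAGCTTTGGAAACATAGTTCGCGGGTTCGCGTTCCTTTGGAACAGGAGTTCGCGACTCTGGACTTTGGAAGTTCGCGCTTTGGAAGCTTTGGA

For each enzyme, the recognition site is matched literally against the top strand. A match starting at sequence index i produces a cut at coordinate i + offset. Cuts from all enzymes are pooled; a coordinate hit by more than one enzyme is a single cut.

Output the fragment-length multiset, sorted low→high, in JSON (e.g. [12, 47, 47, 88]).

[6,8,8,9,9,9,9,9,9,11,12,14,14,14,14]

Site scan:
  XjeIX CTTTGGAA/0: at [33, 47, 65, 96, 124, 139, 148] ⇒ [33, 47, 65, 96, 124, 139, 148]
  PtaIII GTTCGCG/1: at [4, 12, 23, 55, 78, 86, 109, 132] ⇒ [5, 13, 24, 56, 79, 87, 110, 133]

All cut coordinates (distinct, sorted): [5, 13, 24, 33, 47, 56, 65, 79, 87, 96, 110, 124, 133, 139, 148]

Fragments:
  5→13: 8 bp
  13→24: 11 bp
  24→33: 9 bp
  33→47: 14 bp
  47→56: 9 bp
  56→65: 9 bp
  65→79: 14 bp
  79→87: 8 bp
  87→96: 9 bp
  96→110: 14 bp
  110→124: 14 bp
  124→133: 9 bp
  133→139: 6 bp
  139→148: 9 bp
  148→5 (wrap): 155-148+5 = 12 bp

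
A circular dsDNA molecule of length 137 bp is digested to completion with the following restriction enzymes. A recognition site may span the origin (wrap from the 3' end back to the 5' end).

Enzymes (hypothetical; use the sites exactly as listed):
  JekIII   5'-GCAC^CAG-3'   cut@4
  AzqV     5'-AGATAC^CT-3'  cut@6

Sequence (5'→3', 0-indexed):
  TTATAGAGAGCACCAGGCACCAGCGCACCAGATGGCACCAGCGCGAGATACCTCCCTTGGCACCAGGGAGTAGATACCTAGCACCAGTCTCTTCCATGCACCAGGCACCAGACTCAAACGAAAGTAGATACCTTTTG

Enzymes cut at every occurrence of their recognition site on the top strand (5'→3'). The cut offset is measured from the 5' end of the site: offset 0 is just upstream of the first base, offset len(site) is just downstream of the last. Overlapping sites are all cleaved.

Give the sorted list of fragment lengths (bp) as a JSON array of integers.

Scan for sites:
  JekIII (GCACCAG, off=4): starts [9, 16, 24, 34, 59, 80, 97, 104] → cuts [13, 20, 28, 38, 63, 84, 101, 108]
  AzqV (AGATACCT, off=6): starts [45, 71, 125] → cuts [51, 77, 131]

Pooled cuts: [13, 20, 28, 38, 51, 63, 77, 84, 101, 108, 131]

Fragment lengths:
  13→20: 7 bp
  20→28: 8 bp
  28→38: 10 bp
  38→51: 13 bp
  51→63: 12 bp
  63→77: 14 bp
  77→84: 7 bp
  84→101: 17 bp
  101→108: 7 bp
  108→131: 23 bp
  131→13 (wrap): 137-131+13 = 19 bp

[7,7,7,8,10,12,13,14,17,19,23]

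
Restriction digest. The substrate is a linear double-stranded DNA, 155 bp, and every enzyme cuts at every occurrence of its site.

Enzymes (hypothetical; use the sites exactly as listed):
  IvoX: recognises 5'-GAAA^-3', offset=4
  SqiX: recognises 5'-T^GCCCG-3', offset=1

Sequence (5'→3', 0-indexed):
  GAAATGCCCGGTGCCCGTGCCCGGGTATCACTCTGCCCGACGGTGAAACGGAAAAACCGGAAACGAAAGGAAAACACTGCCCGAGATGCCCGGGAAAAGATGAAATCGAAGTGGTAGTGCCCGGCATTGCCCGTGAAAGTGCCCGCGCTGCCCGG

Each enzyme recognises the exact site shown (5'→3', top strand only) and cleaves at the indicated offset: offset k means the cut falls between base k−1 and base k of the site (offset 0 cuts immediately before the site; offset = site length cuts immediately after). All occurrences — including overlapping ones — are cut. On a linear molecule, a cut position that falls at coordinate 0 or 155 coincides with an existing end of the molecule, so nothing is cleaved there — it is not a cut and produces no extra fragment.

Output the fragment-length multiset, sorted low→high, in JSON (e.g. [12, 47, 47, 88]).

[1,2,4,5,5,5,6,6,6,7,8,9,9,9,10,10,10,13,14,16]

Scan for sites:
  IvoX (GAAA, off=4): starts [0, 44, 50, 59, 64, 69, 93, 101, 134] → cuts [4, 48, 54, 63, 68, 73, 97, 105, 138]
  SqiX (TGCCCG, off=1): starts [4, 11, 17, 33, 77, 86, 117, 127, 139, 148] → cuts [5, 12, 18, 34, 78, 87, 118, 128, 140, 149]

All cut coordinates (distinct, sorted): [4, 5, 12, 18, 34, 48, 54, 63, 68, 73, 78, 87, 97, 105, 118, 128, 138, 140, 149]

Fragments:
  [0,4): 4 bp
  [4,5): 1 bp
  [5,12): 7 bp
  [12,18): 6 bp
  [18,34): 16 bp
  [34,48): 14 bp
  [48,54): 6 bp
  [54,63): 9 bp
  [63,68): 5 bp
  [68,73): 5 bp
  [73,78): 5 bp
  [78,87): 9 bp
  [87,97): 10 bp
  [97,105): 8 bp
  [105,118): 13 bp
  [118,128): 10 bp
  [128,138): 10 bp
  [138,140): 2 bp
  [140,149): 9 bp
  [149,155): 6 bp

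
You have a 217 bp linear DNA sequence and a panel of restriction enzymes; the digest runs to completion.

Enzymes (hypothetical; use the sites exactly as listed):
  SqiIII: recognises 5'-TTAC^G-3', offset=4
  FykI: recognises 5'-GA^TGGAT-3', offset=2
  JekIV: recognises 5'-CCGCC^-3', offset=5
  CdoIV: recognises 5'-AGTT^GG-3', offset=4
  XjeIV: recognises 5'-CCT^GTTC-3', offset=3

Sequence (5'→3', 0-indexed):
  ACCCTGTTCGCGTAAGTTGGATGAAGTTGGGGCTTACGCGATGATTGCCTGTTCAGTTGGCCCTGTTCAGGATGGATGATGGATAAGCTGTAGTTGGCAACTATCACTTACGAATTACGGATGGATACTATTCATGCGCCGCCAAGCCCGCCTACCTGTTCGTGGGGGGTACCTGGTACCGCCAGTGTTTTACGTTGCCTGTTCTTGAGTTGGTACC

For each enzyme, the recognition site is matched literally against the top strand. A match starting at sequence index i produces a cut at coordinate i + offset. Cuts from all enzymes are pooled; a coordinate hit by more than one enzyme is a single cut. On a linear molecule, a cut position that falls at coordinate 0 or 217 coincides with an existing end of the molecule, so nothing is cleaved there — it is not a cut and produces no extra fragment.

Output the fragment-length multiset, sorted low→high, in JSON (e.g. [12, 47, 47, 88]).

[3,5,5,6,6,7,7,7,8,8,9,9,10,10,11,13,13,16,16,22,26]

Scan for sites:
  SqiIII TTACG/4: at [33, 107, 114, 189] ⇒ [37, 111, 118, 193]
  FykI GATGGAT/2: at [70, 77, 119] ⇒ [72, 79, 121]
  JekIV CCGCC/5: at [138, 147, 178] ⇒ [143, 152, 183]
  CdoIV AGTTGG/4: at [14, 24, 54, 91, 207] ⇒ [18, 28, 58, 95, 211]
  XjeIV CCTGTTC/3: at [2, 47, 61, 154, 197] ⇒ [5, 50, 64, 157, 200]

All cut coordinates (distinct, sorted): [5, 18, 28, 37, 50, 58, 64, 72, 79, 95, 111, 118, 121, 143, 152, 157, 183, 193, 200, 211]

Fragment lengths:
  [0,5): 5 bp
  [5,18): 13 bp
  [18,28): 10 bp
  [28,37): 9 bp
  [37,50): 13 bp
  [50,58): 8 bp
  [58,64): 6 bp
  [64,72): 8 bp
  [72,79): 7 bp
  [79,95): 16 bp
  [95,111): 16 bp
  [111,118): 7 bp
  [118,121): 3 bp
  [121,143): 22 bp
  [143,152): 9 bp
  [152,157): 5 bp
  [157,183): 26 bp
  [183,193): 10 bp
  [193,200): 7 bp
  [200,211): 11 bp
  [211,217): 6 bp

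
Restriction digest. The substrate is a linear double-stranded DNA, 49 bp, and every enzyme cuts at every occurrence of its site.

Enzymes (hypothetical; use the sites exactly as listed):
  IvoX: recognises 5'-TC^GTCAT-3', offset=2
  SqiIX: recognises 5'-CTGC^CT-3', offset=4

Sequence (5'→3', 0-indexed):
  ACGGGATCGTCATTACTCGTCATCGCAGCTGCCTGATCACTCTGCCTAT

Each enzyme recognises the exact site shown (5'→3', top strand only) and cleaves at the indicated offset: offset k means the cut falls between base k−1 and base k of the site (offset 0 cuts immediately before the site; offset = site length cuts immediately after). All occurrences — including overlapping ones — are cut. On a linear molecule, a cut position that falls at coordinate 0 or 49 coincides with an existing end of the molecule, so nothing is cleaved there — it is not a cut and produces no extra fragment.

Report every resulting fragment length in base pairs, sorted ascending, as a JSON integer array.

Site scan:
  IvoX (TCGTCAT, off=2): starts [6, 16] → cuts [8, 18]
  SqiIX (CTGCCT, off=4): starts [28, 41] → cuts [32, 45]

Pooled cuts: [8, 18, 32, 45]

Fragment lengths:
  [0,8): 8 bp
  [8,18): 10 bp
  [18,32): 14 bp
  [32,45): 13 bp
  [45,49): 4 bp

[4,8,10,13,14]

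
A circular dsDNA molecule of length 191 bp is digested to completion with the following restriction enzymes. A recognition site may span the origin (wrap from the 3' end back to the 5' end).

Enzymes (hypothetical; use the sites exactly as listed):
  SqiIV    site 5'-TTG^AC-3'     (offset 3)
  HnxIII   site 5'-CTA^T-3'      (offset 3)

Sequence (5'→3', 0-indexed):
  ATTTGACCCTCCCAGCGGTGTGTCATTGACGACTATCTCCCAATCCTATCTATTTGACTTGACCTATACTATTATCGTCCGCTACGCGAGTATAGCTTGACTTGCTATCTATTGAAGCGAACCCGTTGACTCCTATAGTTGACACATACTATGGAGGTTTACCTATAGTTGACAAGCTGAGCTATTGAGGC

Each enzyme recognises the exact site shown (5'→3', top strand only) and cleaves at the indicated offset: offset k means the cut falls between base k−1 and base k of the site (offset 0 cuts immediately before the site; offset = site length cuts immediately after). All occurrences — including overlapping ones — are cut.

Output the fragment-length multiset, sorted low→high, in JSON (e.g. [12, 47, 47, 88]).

[4,4,4,5,5,5,6,6,7,7,8,10,12,13,13,14,17,23,28]

Scan for sites:
  SqiIV TTGAC/3: at [2, 25, 53, 58, 96, 125, 138, 168] ⇒ [5, 28, 56, 61, 99, 128, 141, 171]
  HnxIII CTAT/3: at [32, 45, 49, 63, 68, 104, 108, 132, 148, 162, 181] ⇒ [35, 48, 52, 66, 71, 107, 111, 135, 151, 165, 184]

All cut coordinates (distinct, sorted): [5, 28, 35, 48, 52, 56, 61, 66, 71, 99, 107, 111, 128, 135, 141, 151, 165, 171, 184]

Fragments:
  5→28: 23 bp
  28→35: 7 bp
  35→48: 13 bp
  48→52: 4 bp
  52→56: 4 bp
  56→61: 5 bp
  61→66: 5 bp
  66→71: 5 bp
  71→99: 28 bp
  99→107: 8 bp
  107→111: 4 bp
  111→128: 17 bp
  128→135: 7 bp
  135→141: 6 bp
  141→151: 10 bp
  151→165: 14 bp
  165→171: 6 bp
  171→184: 13 bp
  184→5 (wrap): 191-184+5 = 12 bp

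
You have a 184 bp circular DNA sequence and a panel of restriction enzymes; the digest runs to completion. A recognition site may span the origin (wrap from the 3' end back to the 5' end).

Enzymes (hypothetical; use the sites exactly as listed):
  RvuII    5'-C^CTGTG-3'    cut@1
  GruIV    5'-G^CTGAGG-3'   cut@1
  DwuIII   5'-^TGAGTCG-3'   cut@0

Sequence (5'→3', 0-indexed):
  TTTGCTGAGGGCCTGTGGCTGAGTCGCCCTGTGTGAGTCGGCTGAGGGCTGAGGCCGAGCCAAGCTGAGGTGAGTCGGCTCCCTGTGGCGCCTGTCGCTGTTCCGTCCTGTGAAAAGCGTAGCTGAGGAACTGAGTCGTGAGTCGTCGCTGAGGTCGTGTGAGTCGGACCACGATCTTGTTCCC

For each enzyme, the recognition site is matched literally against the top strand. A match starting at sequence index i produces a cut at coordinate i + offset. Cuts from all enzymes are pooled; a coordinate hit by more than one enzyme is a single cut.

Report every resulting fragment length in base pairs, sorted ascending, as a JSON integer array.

[5,6,7,7,7,8,8,9,9,10,11,12,15,16,25,29]

Scan for sites:
  RvuII (CCTGTG, off=1): starts [11, 27, 81, 106] → cuts [12, 28, 82, 107]
  GruIV (GCTGAGG, off=1): starts [3, 40, 47, 63, 121, 147] → cuts [4, 41, 48, 64, 122, 148]
  DwuIII (TGAGTCG, off=0): starts [19, 33, 70, 131, 138, 159] → cuts [19, 33, 70, 131, 138, 159]

All cut coordinates (distinct, sorted): [4, 12, 19, 28, 33, 41, 48, 64, 70, 82, 107, 122, 131, 138, 148, 159]

Fragments:
  4→12: 8 bp
  12→19: 7 bp
  19→28: 9 bp
  28→33: 5 bp
  33→41: 8 bp
  41→48: 7 bp
  48→64: 16 bp
  64→70: 6 bp
  70→82: 12 bp
  82→107: 25 bp
  107→122: 15 bp
  122→131: 9 bp
  131→138: 7 bp
  138→148: 10 bp
  148→159: 11 bp
  159→4 (wrap): 184-159+4 = 29 bp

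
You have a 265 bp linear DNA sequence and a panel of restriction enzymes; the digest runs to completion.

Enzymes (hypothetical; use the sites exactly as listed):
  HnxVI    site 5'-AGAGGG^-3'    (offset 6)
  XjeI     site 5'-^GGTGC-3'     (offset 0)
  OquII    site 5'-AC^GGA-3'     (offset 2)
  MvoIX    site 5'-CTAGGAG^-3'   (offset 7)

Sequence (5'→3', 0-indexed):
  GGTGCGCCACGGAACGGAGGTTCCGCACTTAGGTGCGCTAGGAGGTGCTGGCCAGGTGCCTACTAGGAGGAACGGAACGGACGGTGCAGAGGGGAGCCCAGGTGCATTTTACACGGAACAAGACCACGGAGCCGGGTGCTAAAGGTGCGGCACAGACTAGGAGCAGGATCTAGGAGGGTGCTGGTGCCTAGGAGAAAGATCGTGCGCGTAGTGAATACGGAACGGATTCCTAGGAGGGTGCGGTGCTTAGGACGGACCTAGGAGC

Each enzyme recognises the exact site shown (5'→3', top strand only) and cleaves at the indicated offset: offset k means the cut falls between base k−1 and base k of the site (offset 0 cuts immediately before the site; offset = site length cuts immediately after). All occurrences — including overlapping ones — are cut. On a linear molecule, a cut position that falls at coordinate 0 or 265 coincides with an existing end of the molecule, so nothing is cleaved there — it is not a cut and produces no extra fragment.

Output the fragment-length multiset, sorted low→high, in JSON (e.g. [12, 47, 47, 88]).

Per-enzyme occurrences:
  HnxVI AGAGGG/6: at [87] ⇒ [93]
  XjeI GGTGC/0: at [0, 31, 43, 54, 82, 100, 134, 143, 176, 182, 236, 241] ⇒ [31, 43, 54, 82, 100, 134, 143, 176, 182, 236, 241] (position 0 is a terminus of the linear molecule — no cut)
  OquII ACGGA/2: at [8, 13, 71, 76, 112, 125, 216, 221, 251] ⇒ [10, 15, 73, 78, 114, 127, 218, 223, 253]
  MvoIX CTAGGAG/7: at [37, 62, 156, 169, 187, 229, 257] ⇒ [44, 69, 163, 176, 194, 236, 264]

All cut coordinates (distinct, sorted): [10, 15, 31, 43, 44, 54, 69, 73, 78, 82, 93, 100, 114, 127, 134, 143, 163, 176, 182, 194, 218, 223, 236, 241, 253, 264]

Fragment lengths:
  [0,10): 10 bp
  [10,15): 5 bp
  [15,31): 16 bp
  [31,43): 12 bp
  [43,44): 1 bp
  [44,54): 10 bp
  [54,69): 15 bp
  [69,73): 4 bp
  [73,78): 5 bp
  [78,82): 4 bp
  [82,93): 11 bp
  [93,100): 7 bp
  [100,114): 14 bp
  [114,127): 13 bp
  [127,134): 7 bp
  [134,143): 9 bp
  [143,163): 20 bp
  [163,176): 13 bp
  [176,182): 6 bp
  [182,194): 12 bp
  [194,218): 24 bp
  [218,223): 5 bp
  [223,236): 13 bp
  [236,241): 5 bp
  [241,253): 12 bp
  [253,264): 11 bp
  [264,265): 1 bp

[1,1,4,4,5,5,5,5,6,7,7,9,10,10,11,11,12,12,12,13,13,13,14,15,16,20,24]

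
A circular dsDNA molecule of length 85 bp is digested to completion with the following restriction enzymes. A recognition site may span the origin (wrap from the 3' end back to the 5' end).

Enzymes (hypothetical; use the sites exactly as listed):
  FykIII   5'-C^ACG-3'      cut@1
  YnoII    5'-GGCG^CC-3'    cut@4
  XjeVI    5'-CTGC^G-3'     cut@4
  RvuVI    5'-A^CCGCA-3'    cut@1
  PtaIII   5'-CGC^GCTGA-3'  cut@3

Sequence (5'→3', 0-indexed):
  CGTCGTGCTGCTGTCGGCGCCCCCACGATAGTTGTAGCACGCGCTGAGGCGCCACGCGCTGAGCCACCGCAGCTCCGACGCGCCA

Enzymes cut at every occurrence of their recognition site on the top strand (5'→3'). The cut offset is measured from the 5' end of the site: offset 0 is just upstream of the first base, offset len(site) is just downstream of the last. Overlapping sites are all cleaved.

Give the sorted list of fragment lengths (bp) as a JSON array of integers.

[2,4,4,5,9,9,14,18,20]

Scan for sites:
  FykIII (CACG, off=1): starts [23, 37, 52, 83] → cuts [24, 38, 53, 84]
  YnoII (GGCGCC, off=4): starts [15, 47] → cuts [19, 51]
  XjeVI (CTGCG, off=4): no sites
  RvuVI (ACCGCA, off=1): starts [65] → cuts [66]
  PtaIII (CGCGCTGA, off=3): starts [39, 54] → cuts [42, 57]

All cut coordinates (distinct, sorted): [19, 24, 38, 42, 51, 53, 57, 66, 84]

Fragment lengths:
  19→24: 5 bp
  24→38: 14 bp
  38→42: 4 bp
  42→51: 9 bp
  51→53: 2 bp
  53→57: 4 bp
  57→66: 9 bp
  66→84: 18 bp
  84→19 (wrap): 85-84+19 = 20 bp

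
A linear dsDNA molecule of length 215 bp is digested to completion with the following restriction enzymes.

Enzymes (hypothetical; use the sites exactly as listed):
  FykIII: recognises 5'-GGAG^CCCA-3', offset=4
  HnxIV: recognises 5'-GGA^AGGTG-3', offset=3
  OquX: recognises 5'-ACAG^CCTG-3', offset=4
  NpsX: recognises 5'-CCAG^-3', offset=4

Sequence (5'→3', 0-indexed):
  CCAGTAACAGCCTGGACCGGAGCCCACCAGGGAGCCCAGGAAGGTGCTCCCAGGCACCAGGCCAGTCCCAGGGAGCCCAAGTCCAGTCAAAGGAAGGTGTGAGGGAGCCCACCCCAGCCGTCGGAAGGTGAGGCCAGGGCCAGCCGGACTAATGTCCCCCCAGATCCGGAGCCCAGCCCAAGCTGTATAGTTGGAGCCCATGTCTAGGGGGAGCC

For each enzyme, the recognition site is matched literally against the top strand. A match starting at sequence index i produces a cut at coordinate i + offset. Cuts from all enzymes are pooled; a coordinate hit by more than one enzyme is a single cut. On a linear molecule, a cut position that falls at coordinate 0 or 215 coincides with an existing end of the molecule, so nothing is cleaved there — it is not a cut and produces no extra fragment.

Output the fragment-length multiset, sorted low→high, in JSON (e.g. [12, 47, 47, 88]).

[2,4,4,4,5,5,5,6,6,6,7,8,8,8,8,10,11,12,12,12,13,19,20,20]

Scan for sites:
  FykIII (GGAGCCCA, off=4): starts [18, 30, 71, 103, 167, 192] → cuts [22, 34, 75, 107, 171, 196]
  HnxIV (GGAAGGTG, off=3): starts [38, 91, 122] → cuts [41, 94, 125]
  OquX (ACAGCCTG, off=4): starts [6] → cuts [10]
  NpsX (CCAG, off=4): starts [0, 26, 35, 49, 56, 61, 67, 82, 113, 133, 139, 159, 172] → cuts [4, 30, 39, 53, 60, 65, 71, 86, 117, 137, 143, 163, 176]

Pooled cuts: [4, 10, 22, 30, 34, 39, 41, 53, 60, 65, 71, 75, 86, 94, 107, 117, 125, 137, 143, 163, 171, 176, 196]

Fragment lengths:
  [0,4): 4 bp
  [4,10): 6 bp
  [10,22): 12 bp
  [22,30): 8 bp
  [30,34): 4 bp
  [34,39): 5 bp
  [39,41): 2 bp
  [41,53): 12 bp
  [53,60): 7 bp
  [60,65): 5 bp
  [65,71): 6 bp
  [71,75): 4 bp
  [75,86): 11 bp
  [86,94): 8 bp
  [94,107): 13 bp
  [107,117): 10 bp
  [117,125): 8 bp
  [125,137): 12 bp
  [137,143): 6 bp
  [143,163): 20 bp
  [163,171): 8 bp
  [171,176): 5 bp
  [176,196): 20 bp
  [196,215): 19 bp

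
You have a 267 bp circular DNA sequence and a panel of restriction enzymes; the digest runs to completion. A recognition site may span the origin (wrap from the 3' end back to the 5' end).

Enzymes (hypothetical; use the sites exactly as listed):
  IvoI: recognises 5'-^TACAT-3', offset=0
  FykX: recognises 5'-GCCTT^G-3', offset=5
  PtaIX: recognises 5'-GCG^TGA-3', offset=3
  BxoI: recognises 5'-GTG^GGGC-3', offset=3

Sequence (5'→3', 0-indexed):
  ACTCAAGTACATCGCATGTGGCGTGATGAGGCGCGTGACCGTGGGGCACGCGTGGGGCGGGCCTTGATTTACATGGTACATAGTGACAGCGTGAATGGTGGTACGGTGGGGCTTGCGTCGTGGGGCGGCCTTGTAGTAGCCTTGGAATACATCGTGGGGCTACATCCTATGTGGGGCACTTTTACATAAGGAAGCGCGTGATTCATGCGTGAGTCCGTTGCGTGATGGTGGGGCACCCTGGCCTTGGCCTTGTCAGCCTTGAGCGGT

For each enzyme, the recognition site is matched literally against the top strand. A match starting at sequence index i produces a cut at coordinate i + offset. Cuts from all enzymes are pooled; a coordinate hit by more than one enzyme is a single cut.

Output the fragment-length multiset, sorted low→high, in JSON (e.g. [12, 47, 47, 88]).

[4,4,4,6,7,8,8,9,9,9,10,11,11,11,11,12,13,13,14,14,15,15,16,16,17]

Scan for sites:
  IvoI TACAT/0: at [7, 69, 76, 147, 160, 182] ⇒ [7, 69, 76, 147, 160, 182]
  FykX GCCTTG/5: at [60, 127, 138, 240, 246, 255] ⇒ [65, 132, 143, 245, 251, 260]
  PtaIX GCGTGA/3: at [20, 32, 88, 195, 206, 219] ⇒ [23, 35, 91, 198, 209, 222]
  BxoI GTGGGGC/3: at [40, 51, 105, 119, 153, 170, 227] ⇒ [43, 54, 108, 122, 156, 173, 230]

All cut coordinates (distinct, sorted): [7, 23, 35, 43, 54, 65, 69, 76, 91, 108, 122, 132, 143, 147, 156, 160, 173, 182, 198, 209, 222, 230, 245, 251, 260]

Fragments:
  7→23: 16 bp
  23→35: 12 bp
  35→43: 8 bp
  43→54: 11 bp
  54→65: 11 bp
  65→69: 4 bp
  69→76: 7 bp
  76→91: 15 bp
  91→108: 17 bp
  108→122: 14 bp
  122→132: 10 bp
  132→143: 11 bp
  143→147: 4 bp
  147→156: 9 bp
  156→160: 4 bp
  160→173: 13 bp
  173→182: 9 bp
  182→198: 16 bp
  198→209: 11 bp
  209→222: 13 bp
  222→230: 8 bp
  230→245: 15 bp
  245→251: 6 bp
  251→260: 9 bp
  260→7 (wrap): 267-260+7 = 14 bp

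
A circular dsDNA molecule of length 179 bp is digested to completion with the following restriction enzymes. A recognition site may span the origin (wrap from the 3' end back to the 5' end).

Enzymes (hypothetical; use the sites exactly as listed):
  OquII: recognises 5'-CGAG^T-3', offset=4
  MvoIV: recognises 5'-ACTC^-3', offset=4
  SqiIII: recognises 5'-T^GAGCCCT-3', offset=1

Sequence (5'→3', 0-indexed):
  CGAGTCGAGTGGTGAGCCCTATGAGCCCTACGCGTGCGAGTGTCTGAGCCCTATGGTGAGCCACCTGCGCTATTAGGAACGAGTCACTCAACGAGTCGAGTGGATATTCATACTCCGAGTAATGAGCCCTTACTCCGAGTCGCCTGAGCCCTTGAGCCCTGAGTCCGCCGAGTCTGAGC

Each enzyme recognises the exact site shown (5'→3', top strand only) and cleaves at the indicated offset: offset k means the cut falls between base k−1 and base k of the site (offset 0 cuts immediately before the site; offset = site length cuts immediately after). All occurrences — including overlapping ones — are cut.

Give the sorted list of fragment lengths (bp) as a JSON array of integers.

Scan for sites:
  OquII CGAGT/4: at [0, 5, 36, 79, 91, 96, 115, 135, 168] ⇒ [4, 9, 40, 83, 95, 100, 119, 139, 172]
  MvoIV ACTC/4: at [85, 111, 131] ⇒ [89, 115, 135]
  SqiIII TGAGCCCT/1: at [12, 21, 44, 122, 144, 152] ⇒ [13, 22, 45, 123, 145, 153]

All cut coordinates (distinct, sorted): [4, 9, 13, 22, 40, 45, 83, 89, 95, 100, 115, 119, 123, 135, 139, 145, 153, 172]

Fragments:
  4→9: 5 bp
  9→13: 4 bp
  13→22: 9 bp
  22→40: 18 bp
  40→45: 5 bp
  45→83: 38 bp
  83→89: 6 bp
  89→95: 6 bp
  95→100: 5 bp
  100→115: 15 bp
  115→119: 4 bp
  119→123: 4 bp
  123→135: 12 bp
  135→139: 4 bp
  139→145: 6 bp
  145→153: 8 bp
  153→172: 19 bp
  172→4 (wrap): 179-172+4 = 11 bp

[4,4,4,4,5,5,5,6,6,6,8,9,11,12,15,18,19,38]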